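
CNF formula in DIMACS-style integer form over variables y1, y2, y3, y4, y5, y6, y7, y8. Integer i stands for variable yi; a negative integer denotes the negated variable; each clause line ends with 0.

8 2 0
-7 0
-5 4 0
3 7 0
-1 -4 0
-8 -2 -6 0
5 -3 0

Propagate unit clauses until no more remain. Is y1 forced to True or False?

False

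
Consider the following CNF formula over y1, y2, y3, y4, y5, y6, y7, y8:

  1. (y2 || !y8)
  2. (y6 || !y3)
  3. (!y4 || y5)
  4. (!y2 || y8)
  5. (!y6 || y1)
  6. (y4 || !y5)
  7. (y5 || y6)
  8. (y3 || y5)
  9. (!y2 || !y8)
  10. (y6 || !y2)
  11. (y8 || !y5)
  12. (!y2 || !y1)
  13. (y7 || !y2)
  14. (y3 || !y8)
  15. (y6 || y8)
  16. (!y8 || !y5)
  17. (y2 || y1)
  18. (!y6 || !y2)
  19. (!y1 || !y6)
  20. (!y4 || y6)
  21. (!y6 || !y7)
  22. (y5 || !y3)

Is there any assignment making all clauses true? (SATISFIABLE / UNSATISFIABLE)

UNSATISFIABLE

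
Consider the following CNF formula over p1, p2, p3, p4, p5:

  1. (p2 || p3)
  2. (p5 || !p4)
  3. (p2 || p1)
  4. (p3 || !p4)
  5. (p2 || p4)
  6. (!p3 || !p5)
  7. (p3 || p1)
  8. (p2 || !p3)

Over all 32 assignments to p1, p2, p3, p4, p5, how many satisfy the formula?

4

Satisfying assignments:
  p1=0 p2=1 p3=1 p4=0 p5=0
  p1=1 p2=1 p3=0 p4=0 p5=0
  p1=1 p2=1 p3=0 p4=0 p5=1
  p1=1 p2=1 p3=1 p4=0 p5=0
That's 4 in total.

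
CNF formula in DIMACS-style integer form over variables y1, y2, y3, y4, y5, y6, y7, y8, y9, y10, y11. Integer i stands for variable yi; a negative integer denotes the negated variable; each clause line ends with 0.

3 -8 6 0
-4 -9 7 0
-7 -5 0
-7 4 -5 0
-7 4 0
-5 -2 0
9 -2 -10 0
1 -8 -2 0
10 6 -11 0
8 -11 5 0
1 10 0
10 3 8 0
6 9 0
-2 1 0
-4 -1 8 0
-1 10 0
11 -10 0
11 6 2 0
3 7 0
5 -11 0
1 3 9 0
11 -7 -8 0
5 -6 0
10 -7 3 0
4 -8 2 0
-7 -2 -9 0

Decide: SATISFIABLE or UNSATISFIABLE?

SATISFIABLE

Pure literal: y3 appears only positively; assign y3 = True.
Branch on y1: take y1 = True.
  then y10 is forced to True.
  then y11 is forced to True.
  then y5 is forced to True.
  then y7 is forced to False.
  then y2 is forced to False.
Set y4 = False and propagate.
  then y8 is forced to False.
Set y6 = True and propagate.
y9 is now unconstrained; take y9 = False.
So y1=True, y2=False, y3=True, y4=False, y5=True, y6=True, y7=False, y8=False, y9=False, y10=True, y11=True is a satisfying assignment.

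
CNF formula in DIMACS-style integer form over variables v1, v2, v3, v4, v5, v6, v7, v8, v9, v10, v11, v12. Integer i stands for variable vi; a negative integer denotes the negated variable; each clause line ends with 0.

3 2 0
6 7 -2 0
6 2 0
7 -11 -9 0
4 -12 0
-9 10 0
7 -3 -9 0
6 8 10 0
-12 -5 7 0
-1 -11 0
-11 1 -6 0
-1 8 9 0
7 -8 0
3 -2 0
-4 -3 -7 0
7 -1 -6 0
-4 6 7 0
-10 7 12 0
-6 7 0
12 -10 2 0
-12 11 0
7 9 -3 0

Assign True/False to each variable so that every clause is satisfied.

v5 occurs only negated in the remaining clauses — set v5 = False.
Set v1 = True and propagate.
  then v11 is forced to False.
  then v12 is forced to False.
Set v2 = True and propagate.
  then v3 is forced to True.
Set v4 = False and propagate.
For the remaining variables, v6 = False, v7 = True, v8 = False, v9 = True, v10 = True works.

v1=T, v2=T, v3=T, v4=F, v5=F, v6=F, v7=T, v8=F, v9=T, v10=T, v11=F, v12=F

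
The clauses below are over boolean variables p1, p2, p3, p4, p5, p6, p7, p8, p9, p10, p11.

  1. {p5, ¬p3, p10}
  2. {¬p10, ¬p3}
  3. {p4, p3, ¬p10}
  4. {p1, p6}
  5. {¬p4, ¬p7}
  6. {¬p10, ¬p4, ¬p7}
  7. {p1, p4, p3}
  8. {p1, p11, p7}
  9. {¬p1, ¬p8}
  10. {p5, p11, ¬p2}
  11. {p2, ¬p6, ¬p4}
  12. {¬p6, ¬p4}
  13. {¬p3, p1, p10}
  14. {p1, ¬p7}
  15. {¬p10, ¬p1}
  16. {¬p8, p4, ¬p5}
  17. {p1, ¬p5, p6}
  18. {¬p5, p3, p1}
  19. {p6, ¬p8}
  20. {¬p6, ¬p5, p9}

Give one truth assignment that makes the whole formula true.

p1=True, p2=True, p3=True, p4=False, p5=True, p6=False, p7=True, p8=False, p9=False, p10=False, p11=True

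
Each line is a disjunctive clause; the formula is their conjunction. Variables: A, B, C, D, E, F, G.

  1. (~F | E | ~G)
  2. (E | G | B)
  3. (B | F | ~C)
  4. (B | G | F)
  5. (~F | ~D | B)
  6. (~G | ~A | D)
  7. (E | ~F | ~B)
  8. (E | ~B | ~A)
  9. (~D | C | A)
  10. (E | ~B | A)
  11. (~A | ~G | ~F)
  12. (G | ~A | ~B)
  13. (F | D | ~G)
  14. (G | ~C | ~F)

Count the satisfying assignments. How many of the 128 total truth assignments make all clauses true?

Split on B, then F.
  B=1, F=1: remaining (A,C,D,E,G) ∈ {(0,0,0,1,0); (0,0,0,1,1); (0,1,0,1,1); (0,1,1,1,1)} — 4.
  B=1, F=0: 6 of the 32 assignments to (A,C,D,E,G) work.
  B=0, F=1: remaining (A,C,D,E,G) ∈ {(0,0,0,1,0); (0,0,0,1,1); (0,1,0,1,1); (1,0,0,1,0)} — 4.
  B=0, F=0: remaining (A,C,D,E,G) ∈ {(1,0,1,0,1); (1,0,1,1,1)} — 2.
Total: 4 + 6 + 4 + 2 = 16.

16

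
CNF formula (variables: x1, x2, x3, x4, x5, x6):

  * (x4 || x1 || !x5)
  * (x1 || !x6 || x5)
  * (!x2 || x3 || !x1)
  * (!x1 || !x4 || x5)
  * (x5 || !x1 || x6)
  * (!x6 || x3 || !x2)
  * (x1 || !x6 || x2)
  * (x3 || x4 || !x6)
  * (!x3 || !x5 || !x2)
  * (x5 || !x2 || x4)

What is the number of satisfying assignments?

Split on x1, then x5.
  x1=1, x5=1: 7 of the 16 assignments to (x2,x3,x4,x6) work.
  x1=1, x5=0: remaining (x2,x3,x4,x6) ∈ {(0,1,0,1)} — 1.
  x1=0, x5=1: remaining (x2,x3,x4,x6) ∈ {(0,0,1,0); (0,1,1,0); (1,0,1,0)} — 3.
  x1=0, x5=0: x3 free; 3 ways for (x2,x4,x6) × 2^1 = 6.
Total: 7 + 1 + 3 + 6 = 17.

17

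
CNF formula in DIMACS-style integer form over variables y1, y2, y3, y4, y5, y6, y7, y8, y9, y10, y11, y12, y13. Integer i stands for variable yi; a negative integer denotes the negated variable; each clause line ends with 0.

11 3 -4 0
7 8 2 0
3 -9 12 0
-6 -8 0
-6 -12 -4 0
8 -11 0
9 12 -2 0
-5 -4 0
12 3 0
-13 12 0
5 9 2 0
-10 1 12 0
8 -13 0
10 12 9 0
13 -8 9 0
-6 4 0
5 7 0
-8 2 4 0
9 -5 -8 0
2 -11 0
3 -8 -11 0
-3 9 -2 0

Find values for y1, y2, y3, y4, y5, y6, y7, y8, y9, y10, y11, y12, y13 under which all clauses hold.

y1=F, y2=T, y3=F, y4=F, y5=F, y6=F, y7=T, y8=T, y9=T, y10=T, y11=F, y12=T, y13=F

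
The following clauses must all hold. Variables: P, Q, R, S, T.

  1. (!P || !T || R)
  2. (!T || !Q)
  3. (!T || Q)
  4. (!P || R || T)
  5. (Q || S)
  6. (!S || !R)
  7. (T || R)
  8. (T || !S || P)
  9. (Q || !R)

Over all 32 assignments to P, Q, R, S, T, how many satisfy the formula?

2

The models are:
  P=0 Q=1 R=1 S=0 T=0
  P=1 Q=1 R=1 S=0 T=0
Count: 2.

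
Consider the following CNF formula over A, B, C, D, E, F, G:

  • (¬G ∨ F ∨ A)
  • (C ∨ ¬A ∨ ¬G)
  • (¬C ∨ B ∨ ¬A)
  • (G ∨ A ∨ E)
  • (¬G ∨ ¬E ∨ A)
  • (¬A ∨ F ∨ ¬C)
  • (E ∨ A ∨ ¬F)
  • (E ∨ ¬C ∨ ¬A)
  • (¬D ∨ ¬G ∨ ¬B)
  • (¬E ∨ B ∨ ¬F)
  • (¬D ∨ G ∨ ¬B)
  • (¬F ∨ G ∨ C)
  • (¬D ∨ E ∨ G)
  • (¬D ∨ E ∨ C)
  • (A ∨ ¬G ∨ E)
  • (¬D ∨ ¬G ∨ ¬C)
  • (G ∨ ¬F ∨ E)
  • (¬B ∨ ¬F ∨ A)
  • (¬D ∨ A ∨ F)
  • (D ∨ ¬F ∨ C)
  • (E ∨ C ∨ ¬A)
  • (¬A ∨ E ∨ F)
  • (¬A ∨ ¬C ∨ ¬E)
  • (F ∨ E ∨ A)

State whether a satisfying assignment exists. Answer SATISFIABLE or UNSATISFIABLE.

SATISFIABLE

Branch on A: take A = True.
For the remaining variables, B = False, C = False, D = True, E = True, F = False, G = False works.
So A = True, B = False, C = False, D = True, E = True, F = False, G = False is a satisfying assignment.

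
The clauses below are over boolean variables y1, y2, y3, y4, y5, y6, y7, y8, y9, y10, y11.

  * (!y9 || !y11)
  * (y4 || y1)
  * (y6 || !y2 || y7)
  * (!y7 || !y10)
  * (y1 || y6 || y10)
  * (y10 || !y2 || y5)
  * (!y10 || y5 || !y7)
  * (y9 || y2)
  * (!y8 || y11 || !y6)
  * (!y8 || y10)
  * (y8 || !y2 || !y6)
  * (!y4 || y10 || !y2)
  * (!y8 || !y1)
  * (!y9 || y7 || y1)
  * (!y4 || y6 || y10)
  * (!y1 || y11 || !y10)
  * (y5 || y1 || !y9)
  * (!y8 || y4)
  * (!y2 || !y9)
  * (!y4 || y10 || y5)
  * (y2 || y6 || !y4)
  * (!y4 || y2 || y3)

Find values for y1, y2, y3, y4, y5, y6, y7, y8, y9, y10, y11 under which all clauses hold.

y1=False, y2=True, y3=False, y4=True, y5=False, y6=True, y7=False, y8=True, y9=False, y10=True, y11=True

Check each clause:
  1. (!y11 || !y9) — !y9 is true.
  2. (y4 || y1) — y4 is true.
  3. (y6 || y7 || !y2) — y6 is true.
  4. (!y10 || !y7) — !y7 is true.
  5. (y1 || y6 || y10) — y10 is true.
  6. (y5 || !y2 || y10) — y10 is true.
  7. (!y10 || y5 || !y7) — !y7 is true.
  8. (y9 || y2) — y2 is true.
  9. (y11 || !y6 || !y8) — y11 is true.
  10. (y10 || !y8) — y10 is true.
  11. (!y2 || !y6 || y8) — y8 is true.
  12. (!y2 || !y4 || y10) — y10 is true.
  13. (!y8 || !y1) — !y1 is true.
  14. (y7 || !y9 || y1) — !y9 is true.
  15. (y10 || y6 || !y4) — y10 is true.
  16. (y11 || !y10 || !y1) — y11 is true.
  17. (y1 || !y9 || y5) — !y9 is true.
  18. (!y8 || y4) — y4 is true.
  19. (!y9 || !y2) — !y9 is true.
  20. (y10 || y5 || !y4) — y10 is true.
  21. (!y4 || y2 || y6) — y2 is true.
  22. (y2 || !y4 || y3) — y2 is true.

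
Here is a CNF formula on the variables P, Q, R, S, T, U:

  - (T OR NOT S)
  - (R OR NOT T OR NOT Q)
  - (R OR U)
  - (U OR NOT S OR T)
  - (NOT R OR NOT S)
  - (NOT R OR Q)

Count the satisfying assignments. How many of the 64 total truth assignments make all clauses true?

Split on R, then S.
  R=T, S=T: a clause becomes empty — 0.
  R=T, S=F: forces Q=T; P, T, U free → 2^3 = 8.
  R=F, S=T: remaining (P,Q,T,U) ∈ {(F,F,T,T); (T,F,T,T)} — 2.
  R=F, S=F: P free; 3 ways for (Q,T,U) × 2^1 = 6.
Total: 0 + 8 + 2 + 6 = 16.

16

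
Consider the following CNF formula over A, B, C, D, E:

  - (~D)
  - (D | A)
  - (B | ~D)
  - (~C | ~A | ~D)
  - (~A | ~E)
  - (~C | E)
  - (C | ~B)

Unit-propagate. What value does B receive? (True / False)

(~D) is a unit clause: D = False.
From (A | D) and D = False: A = True.
From (~E | ~A) and A = True: E = False.
From (~C | E) and E = False: C = False.
In (C | ~B), C is now false; ~B must hold, so B = False.

False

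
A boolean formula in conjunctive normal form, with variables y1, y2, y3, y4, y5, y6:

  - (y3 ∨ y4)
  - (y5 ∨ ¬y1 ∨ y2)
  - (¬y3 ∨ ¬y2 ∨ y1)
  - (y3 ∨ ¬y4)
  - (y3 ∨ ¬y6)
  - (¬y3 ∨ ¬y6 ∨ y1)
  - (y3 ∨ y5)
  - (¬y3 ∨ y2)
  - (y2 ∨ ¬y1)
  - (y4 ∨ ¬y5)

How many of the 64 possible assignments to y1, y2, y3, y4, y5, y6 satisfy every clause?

Satisfying assignments:
  y1=T y2=T y3=T y4=F y5=F y6=F
  y1=T y2=T y3=T y4=F y5=F y6=T
  y1=T y2=T y3=T y4=T y5=F y6=F
  y1=T y2=T y3=T y4=T y5=F y6=T
  y1=T y2=T y3=T y4=T y5=T y6=F
  y1=T y2=T y3=T y4=T y5=T y6=T
That's 6 in total.

6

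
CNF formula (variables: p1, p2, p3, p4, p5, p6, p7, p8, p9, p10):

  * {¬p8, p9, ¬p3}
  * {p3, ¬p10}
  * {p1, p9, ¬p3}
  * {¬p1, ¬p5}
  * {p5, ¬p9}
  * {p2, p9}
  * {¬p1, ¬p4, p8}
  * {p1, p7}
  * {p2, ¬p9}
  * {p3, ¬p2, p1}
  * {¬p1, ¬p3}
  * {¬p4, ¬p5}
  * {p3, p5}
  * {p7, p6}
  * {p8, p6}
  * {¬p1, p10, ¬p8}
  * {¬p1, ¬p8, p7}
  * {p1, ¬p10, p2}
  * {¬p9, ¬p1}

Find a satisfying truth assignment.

p1 = False, p2 = True, p3 = True, p4 = False, p5 = True, p6 = True, p7 = True, p8 = False, p9 = True, p10 = True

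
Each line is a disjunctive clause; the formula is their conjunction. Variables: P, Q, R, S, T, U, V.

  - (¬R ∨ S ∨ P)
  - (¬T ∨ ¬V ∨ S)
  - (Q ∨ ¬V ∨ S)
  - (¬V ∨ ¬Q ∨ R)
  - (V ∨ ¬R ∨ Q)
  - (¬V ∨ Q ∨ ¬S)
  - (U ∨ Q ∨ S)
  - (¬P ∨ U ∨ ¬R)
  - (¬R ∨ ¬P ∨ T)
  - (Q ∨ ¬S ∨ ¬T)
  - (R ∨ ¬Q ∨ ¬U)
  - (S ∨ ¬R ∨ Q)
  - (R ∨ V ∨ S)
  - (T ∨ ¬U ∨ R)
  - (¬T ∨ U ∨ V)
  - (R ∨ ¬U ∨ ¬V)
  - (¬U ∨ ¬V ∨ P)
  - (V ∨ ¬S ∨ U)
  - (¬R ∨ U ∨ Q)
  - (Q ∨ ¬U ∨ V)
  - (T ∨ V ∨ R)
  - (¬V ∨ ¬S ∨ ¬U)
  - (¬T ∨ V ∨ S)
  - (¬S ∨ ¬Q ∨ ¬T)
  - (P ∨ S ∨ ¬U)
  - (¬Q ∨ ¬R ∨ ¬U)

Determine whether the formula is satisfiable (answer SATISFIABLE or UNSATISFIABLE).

SATISFIABLE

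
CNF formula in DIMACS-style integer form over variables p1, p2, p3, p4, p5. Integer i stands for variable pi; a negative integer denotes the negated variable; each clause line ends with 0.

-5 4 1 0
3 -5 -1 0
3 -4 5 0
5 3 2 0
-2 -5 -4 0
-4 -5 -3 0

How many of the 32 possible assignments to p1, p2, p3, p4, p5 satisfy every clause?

13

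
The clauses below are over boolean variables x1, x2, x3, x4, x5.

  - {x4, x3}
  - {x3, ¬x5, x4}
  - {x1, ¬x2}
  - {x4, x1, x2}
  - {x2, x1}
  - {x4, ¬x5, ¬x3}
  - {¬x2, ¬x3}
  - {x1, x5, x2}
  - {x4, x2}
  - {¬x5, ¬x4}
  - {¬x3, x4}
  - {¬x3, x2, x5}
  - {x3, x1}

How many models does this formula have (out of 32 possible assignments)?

Satisfying assignments:
  x1=1 x2=0 x3=0 x4=1 x5=0
  x1=1 x2=1 x3=0 x4=1 x5=0
That's 2 in total.

2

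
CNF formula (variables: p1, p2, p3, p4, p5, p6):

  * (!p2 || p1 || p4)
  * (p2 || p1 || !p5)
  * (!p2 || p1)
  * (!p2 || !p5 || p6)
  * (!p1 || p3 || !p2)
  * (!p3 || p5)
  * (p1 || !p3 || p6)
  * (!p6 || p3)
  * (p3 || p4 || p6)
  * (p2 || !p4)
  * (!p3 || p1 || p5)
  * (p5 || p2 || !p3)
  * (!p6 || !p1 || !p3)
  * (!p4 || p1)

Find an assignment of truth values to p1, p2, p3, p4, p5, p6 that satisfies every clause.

p1 = True, p2 = False, p3 = True, p4 = False, p5 = True, p6 = False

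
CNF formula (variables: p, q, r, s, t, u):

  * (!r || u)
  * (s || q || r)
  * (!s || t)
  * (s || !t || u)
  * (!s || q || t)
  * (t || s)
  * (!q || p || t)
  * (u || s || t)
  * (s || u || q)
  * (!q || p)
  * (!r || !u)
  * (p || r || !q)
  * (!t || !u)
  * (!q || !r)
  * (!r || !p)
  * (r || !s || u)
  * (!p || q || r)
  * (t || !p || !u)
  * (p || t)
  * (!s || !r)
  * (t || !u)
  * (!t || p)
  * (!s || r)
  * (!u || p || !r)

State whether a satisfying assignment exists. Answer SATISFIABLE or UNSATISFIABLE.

r = True:
  propagation gives u=True; an empty clause results — contradiction.
r = False:
  propagation gives s=False, q=True, t=True, u=True; an empty clause results — contradiction.
Every branch closes, so no satisfying assignment exists.

UNSATISFIABLE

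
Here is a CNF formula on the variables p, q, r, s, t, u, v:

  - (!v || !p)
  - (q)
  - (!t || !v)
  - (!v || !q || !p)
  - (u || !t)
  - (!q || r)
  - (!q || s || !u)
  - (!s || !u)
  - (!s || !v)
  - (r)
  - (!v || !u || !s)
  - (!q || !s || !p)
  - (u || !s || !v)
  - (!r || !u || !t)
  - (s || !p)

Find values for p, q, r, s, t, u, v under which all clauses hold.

p=F, q=T, r=T, s=T, t=F, u=F, v=F

Check each clause:
  1. (!p || !v) — !v is true.
  2. (q) — q is true.
  3. (!v || !t) — !v is true.
  4. (!q || !v || !p) — !v is true.
  5. (!t || u) — !t is true.
  6. (r || !q) — r is true.
  7. (s || !u || !q) — !u is true.
  8. (!s || !u) — !u is true.
  9. (!s || !v) — !v is true.
  10. (r) — r is true.
  11. (!v || !u || !s) — !v is true.
  12. (!p || !q || !s) — !p is true.
  13. (!s || u || !v) — !v is true.
  14. (!t || !u || !r) — !u is true.
  15. (s || !p) — s is true.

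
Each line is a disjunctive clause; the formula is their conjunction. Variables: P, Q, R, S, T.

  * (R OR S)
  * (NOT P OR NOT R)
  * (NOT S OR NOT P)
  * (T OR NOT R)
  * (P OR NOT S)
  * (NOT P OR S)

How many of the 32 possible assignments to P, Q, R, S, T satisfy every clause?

2

The models are:
  P=0 Q=0 R=1 S=0 T=1
  P=0 Q=1 R=1 S=0 T=1
That's 2 in total.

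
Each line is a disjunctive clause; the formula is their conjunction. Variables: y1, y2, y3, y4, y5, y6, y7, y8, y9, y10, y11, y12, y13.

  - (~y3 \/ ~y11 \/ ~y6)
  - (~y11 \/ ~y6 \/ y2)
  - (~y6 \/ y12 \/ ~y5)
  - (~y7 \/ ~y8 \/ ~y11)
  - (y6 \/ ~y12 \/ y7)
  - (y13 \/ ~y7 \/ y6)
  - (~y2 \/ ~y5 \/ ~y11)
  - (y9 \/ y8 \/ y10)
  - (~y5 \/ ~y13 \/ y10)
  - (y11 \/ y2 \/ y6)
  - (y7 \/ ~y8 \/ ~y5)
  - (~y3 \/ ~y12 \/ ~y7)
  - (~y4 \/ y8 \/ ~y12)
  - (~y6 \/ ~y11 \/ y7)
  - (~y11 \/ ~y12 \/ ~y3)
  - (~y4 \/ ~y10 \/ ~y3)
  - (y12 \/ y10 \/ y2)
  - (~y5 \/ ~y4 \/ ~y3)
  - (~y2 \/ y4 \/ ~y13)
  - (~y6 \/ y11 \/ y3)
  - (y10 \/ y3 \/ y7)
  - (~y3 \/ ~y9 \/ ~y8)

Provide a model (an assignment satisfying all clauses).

y1=1, y2=1, y3=0, y4=1, y5=0, y6=0, y7=0, y8=0, y9=0, y10=1, y11=1, y12=0, y13=1

y5 occurs only negated in the remaining clauses — set y5 = False.
Set y2 = True and propagate.
For the remaining variables, y1 = True, y3 = False, y4 = True, y6 = False, y7 = False, y8 = False, y9 = False, y10 = True, y11 = True, y12 = False, y13 = True works.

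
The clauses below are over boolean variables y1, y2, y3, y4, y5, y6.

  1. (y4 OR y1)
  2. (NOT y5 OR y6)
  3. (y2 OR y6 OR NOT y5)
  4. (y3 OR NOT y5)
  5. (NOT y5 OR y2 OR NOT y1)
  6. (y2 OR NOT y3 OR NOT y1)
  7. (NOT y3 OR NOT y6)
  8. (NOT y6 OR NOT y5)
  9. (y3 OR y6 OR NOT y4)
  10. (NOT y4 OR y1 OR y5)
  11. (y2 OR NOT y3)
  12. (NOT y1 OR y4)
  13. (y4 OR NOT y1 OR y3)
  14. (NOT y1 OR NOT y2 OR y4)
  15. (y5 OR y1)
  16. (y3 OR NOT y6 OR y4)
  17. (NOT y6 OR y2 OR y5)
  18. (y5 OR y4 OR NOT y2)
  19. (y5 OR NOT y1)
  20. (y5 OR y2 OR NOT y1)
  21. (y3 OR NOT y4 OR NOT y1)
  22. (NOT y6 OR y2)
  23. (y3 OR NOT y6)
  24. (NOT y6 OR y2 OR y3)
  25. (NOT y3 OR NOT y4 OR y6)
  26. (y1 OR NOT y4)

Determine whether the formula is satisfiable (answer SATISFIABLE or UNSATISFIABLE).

y1 = True:
  propagation gives y4=True, y5=True, y6=True; an empty clause results — contradiction.
y1 = False:
  propagation gives y4=True; an empty clause results — contradiction.
Every branch closes, so no satisfying assignment exists.

UNSATISFIABLE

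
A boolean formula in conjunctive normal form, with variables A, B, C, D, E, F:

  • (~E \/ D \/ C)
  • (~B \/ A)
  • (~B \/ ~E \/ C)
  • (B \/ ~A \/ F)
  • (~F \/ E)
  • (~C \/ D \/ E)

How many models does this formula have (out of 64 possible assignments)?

19

Split on E, then B.
  E=1, B=1: remaining (A,C,D,F) ∈ {(1,1,0,0); (1,1,0,1); (1,1,1,0); (1,1,1,1)} — 4.
  E=1, B=0: 9 of the 16 assignments to (A,C,D,F) work.
  E=0, B=1: remaining (A,C,D,F) ∈ {(1,0,0,0); (1,0,1,0); (1,1,1,0)} — 3.
  E=0, B=0: remaining (A,C,D,F) ∈ {(0,0,0,0); (0,0,1,0); (0,1,1,0)} — 3.
Total: 4 + 9 + 3 + 3 = 19.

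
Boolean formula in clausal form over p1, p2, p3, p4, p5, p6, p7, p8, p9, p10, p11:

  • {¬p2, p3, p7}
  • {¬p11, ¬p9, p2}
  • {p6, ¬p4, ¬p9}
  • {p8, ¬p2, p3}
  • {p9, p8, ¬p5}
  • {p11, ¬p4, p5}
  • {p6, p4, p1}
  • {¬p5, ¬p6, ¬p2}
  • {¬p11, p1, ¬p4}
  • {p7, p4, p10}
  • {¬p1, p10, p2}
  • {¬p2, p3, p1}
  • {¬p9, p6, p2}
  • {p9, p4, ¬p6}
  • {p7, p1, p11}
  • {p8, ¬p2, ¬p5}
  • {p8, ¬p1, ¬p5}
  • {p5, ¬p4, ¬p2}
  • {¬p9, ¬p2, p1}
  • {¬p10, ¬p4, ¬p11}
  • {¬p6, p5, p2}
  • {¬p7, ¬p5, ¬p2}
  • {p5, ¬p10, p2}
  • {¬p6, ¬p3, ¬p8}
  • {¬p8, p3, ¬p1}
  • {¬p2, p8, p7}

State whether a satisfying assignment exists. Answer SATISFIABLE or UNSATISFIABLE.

SATISFIABLE

Set p1 = False and propagate.
For the remaining variables, p2 = False, p3 = False, p4 = True, p5 = True, p6 = True, p7 = True, p8 = False, p9 = True, p10 = True, p11 = False works.
So p1=0, p2=0, p3=0, p4=1, p5=1, p6=1, p7=1, p8=0, p9=1, p10=1, p11=0 is a satisfying assignment.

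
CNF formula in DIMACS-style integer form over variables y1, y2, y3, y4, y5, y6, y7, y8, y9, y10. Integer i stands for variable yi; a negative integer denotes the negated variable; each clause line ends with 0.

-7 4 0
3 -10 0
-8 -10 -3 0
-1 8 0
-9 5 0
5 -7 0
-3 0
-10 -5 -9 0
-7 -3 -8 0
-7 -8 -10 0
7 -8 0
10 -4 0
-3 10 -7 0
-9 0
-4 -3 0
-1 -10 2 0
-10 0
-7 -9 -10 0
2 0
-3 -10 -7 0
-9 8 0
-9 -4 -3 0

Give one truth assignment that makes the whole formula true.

y1=F  y2=T  y3=F  y4=F  y5=F  y6=F  y7=F  y8=F  y9=F  y10=F

Unit propagation: (¬y3) forces y3 = False.
(¬y10) is a unit clause, so y10 = False.
(¬y4) is a unit clause, so y4 = False.
The clause (¬y7) is unit: y7 must be False.
Unit propagation: (¬y8) forces y8 = False.
The clause (¬y1) is unit: y1 must be False.
(¬y9) is a unit clause, so y9 = False.
The clause (y2) is unit: y2 must be True.
y5, y6 are now unconstrained; take y5 = False, y6 = False.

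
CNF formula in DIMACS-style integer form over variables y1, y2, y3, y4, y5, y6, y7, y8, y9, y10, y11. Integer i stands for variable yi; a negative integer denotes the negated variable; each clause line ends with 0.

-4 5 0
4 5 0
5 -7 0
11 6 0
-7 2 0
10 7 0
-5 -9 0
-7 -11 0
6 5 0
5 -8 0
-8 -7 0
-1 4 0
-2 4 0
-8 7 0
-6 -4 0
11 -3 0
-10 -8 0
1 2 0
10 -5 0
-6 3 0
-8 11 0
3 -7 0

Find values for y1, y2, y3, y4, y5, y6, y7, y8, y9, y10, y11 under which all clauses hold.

y1 = 1, y2 = 0, y3 = 0, y4 = 1, y5 = 1, y6 = 0, y7 = 0, y8 = 0, y9 = 0, y10 = 1, y11 = 1

y8 occurs only negated in the remaining clauses — set y8 = False.
y9 occurs only negated in the remaining clauses — set y9 = False.
Try y1 = True.
  then y4 is forced to True.
  then y5 is forced to True.
  then y6 is forced to False.
  then y11 is forced to True.
  then y7 is forced to False.
  then y10 is forced to True.
y2, y3 are now unconstrained; take y2 = False, y3 = False.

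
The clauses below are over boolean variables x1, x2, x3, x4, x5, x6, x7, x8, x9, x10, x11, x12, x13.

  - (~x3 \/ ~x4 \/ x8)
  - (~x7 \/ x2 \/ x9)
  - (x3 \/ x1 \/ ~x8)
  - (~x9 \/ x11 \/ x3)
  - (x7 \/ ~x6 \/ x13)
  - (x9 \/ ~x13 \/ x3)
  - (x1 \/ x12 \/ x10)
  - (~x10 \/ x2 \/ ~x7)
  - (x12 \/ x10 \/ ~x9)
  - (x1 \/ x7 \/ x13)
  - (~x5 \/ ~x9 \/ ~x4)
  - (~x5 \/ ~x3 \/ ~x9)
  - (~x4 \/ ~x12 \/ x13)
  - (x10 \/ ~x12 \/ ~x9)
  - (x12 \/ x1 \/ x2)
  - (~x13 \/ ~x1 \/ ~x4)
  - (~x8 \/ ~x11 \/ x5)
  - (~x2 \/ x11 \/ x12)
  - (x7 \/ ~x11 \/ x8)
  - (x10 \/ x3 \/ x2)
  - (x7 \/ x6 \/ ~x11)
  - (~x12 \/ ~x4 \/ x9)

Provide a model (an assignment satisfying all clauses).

x1=T, x2=T, x3=F, x4=F, x5=T, x6=F, x7=T, x8=T, x9=T, x10=T, x11=T, x12=T, x13=F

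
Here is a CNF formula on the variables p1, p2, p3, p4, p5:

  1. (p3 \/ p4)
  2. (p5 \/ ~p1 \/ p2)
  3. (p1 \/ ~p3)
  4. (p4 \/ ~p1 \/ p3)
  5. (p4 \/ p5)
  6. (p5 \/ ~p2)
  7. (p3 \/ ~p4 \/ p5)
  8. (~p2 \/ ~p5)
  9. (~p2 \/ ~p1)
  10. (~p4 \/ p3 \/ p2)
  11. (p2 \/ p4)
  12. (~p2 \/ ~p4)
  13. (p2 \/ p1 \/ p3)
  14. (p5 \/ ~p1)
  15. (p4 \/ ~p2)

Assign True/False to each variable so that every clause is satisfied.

p1=T, p2=F, p3=T, p4=T, p5=T

Check each clause:
  1. (p4 \/ p3) — p3 is true.
  2. (p2 \/ ~p1 \/ p5) — p5 is true.
  3. (~p3 \/ p1) — p1 is true.
  4. (~p1 \/ p4 \/ p3) — p3 is true.
  5. (p5 \/ p4) — p4 is true.
  6. (~p2 \/ p5) — p5 is true.
  7. (~p4 \/ p3 \/ p5) — p3 is true.
  8. (~p2 \/ ~p5) — ~p2 is true.
  9. (~p2 \/ ~p1) — ~p2 is true.
  10. (p2 \/ ~p4 \/ p3) — p3 is true.
  11. (p4 \/ p2) — p4 is true.
  12. (~p4 \/ ~p2) — ~p2 is true.
  13. (p1 \/ p3 \/ p2) — p1 is true.
  14. (p5 \/ ~p1) — p5 is true.
  15. (p4 \/ ~p2) — p4 is true.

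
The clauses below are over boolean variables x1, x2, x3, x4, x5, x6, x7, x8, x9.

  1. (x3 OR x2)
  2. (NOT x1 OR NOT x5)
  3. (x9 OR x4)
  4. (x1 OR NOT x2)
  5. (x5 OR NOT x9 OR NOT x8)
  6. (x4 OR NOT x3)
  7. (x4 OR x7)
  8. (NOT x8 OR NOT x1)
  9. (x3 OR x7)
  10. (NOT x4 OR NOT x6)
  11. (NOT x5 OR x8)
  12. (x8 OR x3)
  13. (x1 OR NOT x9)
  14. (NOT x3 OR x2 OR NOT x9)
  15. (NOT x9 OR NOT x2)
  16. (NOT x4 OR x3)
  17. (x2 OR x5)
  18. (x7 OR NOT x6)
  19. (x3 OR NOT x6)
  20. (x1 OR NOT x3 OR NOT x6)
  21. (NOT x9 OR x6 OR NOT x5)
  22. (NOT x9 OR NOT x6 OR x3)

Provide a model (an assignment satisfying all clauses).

x7 occurs only positively in the remaining clauses — set x7 = True.
Try x1 = False.
  then x2 is forced to False.
  then x3 is forced to True.
  then x4 is forced to True.
  then x6 is forced to False.
  then x9 is forced to False.
  then x5 is forced to True.
  then x8 is forced to True.

x1=False, x2=False, x3=True, x4=True, x5=True, x6=False, x7=True, x8=True, x9=False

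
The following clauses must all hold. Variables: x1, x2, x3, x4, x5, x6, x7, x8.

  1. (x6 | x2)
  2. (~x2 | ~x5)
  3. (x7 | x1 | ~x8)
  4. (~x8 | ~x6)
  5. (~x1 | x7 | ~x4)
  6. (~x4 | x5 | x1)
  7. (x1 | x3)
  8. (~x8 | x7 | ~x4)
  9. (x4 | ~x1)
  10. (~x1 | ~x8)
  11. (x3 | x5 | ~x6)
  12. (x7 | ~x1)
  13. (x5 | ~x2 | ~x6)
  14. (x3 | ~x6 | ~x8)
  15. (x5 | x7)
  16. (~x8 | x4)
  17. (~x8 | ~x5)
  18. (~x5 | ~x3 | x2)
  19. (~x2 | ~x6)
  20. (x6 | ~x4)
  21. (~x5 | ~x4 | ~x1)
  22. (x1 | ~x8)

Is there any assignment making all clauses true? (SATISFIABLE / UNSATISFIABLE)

Pure literal: x7 appears only positively; assign x7 = True.
Pure literal: x8 appears only negated; assign x8 = False.
Branch on x1: take x1 = False.
  then x3 is forced to True.
For the remaining variables, x2 = False, x4 = False, x5 = False, x6 = True works.
Every clause has at least one true literal under this assignment.
So x1=False, x2=False, x3=True, x4=False, x5=False, x6=True, x7=True, x8=False is a satisfying assignment.

SATISFIABLE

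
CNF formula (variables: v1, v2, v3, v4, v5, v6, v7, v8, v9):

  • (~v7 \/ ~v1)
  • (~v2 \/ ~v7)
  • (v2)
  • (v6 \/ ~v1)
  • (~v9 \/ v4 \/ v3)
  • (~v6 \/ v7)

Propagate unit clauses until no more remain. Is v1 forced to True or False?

False

Unit clause (v2) sets v2 = True.
In (~v2 \/ ~v7), ~v2 is now false; ~v7 must hold, so v7 = False.
(v7 \/ ~v6): since v7 = False, the clause reduces to (~v6). v6 = False.
In (v6 \/ ~v1), v6 is now false; ~v1 must hold, so v1 = False.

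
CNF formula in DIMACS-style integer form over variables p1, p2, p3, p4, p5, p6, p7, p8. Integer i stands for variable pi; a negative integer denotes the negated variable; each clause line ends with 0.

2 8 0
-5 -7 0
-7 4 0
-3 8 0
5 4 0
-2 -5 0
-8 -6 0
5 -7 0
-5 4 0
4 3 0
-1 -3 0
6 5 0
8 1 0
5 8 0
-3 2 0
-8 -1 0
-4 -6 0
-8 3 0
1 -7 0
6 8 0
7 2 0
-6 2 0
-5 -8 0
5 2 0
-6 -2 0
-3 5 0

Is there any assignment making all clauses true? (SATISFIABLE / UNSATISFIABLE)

UNSATISFIABLE

p5 = True:
  propagation gives p7=False, p2=False; an empty clause results — contradiction.
p5 = False:
  propagation gives p4=True, p7=False, p6=True; an empty clause results — contradiction.
Every branch closes, so no satisfying assignment exists.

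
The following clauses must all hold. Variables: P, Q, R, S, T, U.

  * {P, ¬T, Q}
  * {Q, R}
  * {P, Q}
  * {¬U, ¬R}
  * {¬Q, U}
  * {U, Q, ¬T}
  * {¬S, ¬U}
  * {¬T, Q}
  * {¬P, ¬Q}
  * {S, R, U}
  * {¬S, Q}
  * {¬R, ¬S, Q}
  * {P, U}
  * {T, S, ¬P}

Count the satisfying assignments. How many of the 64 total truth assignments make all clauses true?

The models are:
  P=0 Q=1 R=0 S=0 T=0 U=1
  P=0 Q=1 R=0 S=0 T=1 U=1
That's 2 in total.

2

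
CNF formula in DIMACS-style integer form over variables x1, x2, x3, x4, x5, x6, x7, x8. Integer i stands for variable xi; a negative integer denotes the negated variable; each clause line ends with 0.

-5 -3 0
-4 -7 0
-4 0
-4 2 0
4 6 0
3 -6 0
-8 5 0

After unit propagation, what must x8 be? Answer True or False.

False

(NOT x4) stands alone — x4 = False.
From (x4 OR x6) and x4 = False: x6 = True.
(NOT x6 OR x3) with x6 = True leaves only x3, so x3 = True.
In (NOT x5 OR NOT x3), NOT x3 is now false; NOT x5 must hold, so x5 = False.
(NOT x8 OR x5) with x5 = False leaves only NOT x8, so x8 = False.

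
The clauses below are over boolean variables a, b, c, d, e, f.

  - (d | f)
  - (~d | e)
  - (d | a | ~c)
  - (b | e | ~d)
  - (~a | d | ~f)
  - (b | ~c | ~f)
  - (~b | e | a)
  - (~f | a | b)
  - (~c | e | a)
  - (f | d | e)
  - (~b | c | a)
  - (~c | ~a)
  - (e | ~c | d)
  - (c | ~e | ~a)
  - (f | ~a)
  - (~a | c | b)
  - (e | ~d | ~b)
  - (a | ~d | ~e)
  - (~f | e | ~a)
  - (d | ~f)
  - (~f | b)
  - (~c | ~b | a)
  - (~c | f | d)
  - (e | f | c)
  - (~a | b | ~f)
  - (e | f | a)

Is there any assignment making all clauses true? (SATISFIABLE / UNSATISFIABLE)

a = True:
  propagation gives c=False, e=False, d=False, f=True; an empty clause results — contradiction.
a = False:
  d = True:
    propagation gives e=True; an empty clause results — contradiction.
  d = False:
    propagation gives f=True; an empty clause results — contradiction.
Every branch closes, so no satisfying assignment exists.

UNSATISFIABLE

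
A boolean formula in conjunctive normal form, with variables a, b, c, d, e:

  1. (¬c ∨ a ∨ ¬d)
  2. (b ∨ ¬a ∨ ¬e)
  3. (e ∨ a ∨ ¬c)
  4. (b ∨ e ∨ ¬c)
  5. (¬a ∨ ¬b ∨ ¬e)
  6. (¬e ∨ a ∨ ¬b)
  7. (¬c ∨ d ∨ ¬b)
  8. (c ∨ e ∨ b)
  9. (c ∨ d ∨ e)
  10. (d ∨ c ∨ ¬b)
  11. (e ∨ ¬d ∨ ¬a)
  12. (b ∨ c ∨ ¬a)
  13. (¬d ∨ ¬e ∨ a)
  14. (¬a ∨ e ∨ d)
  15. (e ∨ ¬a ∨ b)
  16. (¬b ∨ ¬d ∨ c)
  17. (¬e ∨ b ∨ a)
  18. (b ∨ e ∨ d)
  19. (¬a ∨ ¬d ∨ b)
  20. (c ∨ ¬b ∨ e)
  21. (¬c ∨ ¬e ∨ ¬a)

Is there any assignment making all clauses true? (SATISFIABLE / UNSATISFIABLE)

UNSATISFIABLE

e = True:
  a = True:
    propagation gives b=True; an empty clause results — contradiction.
  a = False:
    propagation gives b=False; an empty clause results — contradiction.
e = False:
  b = True:
    propagation gives c=True, a=True, d=True; an empty clause results — contradiction.
  b = False:
    propagation gives c=False; an empty clause results — contradiction.
Every branch closes, so no satisfying assignment exists.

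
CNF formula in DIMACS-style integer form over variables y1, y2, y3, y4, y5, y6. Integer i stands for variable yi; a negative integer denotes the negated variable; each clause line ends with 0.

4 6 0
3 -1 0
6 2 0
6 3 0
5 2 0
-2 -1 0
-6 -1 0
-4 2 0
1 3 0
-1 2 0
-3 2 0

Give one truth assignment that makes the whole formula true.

y1=F, y2=T, y3=T, y4=T, y5=F, y6=F

Set y1 = False and propagate.
  then y3 is forced to True.
  then y2 is forced to True.
The remaining clauses are satisfied by y4 = True, y5 = False, y6 = False.
Every clause has at least one true literal under this assignment.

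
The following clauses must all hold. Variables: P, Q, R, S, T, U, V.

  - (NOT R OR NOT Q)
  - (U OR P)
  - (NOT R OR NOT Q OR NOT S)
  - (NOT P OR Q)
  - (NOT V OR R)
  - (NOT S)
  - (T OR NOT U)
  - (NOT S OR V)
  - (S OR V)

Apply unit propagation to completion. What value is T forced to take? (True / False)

True

(NOT S) is a unit clause: S = False.
(V OR S) with S = False leaves only V, so V = True.
From (R OR NOT V) and V = True: R = True.
(NOT Q OR NOT R) with R = True leaves only NOT Q, so Q = False.
In (Q OR NOT P), Q is now false; NOT P must hold, so P = False.
In (U OR P), P is now false; U must hold, so U = True.
(NOT U OR T) with U = True leaves only T, so T = True.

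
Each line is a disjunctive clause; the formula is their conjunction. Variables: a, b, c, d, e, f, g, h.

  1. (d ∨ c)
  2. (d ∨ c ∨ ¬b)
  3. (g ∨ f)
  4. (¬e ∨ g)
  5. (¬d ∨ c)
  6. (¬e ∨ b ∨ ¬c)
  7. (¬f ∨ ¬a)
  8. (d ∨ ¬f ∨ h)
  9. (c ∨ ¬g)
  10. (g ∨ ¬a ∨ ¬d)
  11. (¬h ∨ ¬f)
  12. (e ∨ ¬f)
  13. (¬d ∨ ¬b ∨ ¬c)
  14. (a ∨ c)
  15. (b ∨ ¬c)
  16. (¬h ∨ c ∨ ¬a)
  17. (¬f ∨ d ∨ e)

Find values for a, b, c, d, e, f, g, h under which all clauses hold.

a = True  b = True  c = True  d = False  e = False  f = False  g = True  h = True

Set a = True and propagate.
  then f is forced to False.
  then g is forced to True.
  then c is forced to True.
  then b is forced to True.
  then d is forced to False.
e, h are now unconstrained; take e = False, h = True.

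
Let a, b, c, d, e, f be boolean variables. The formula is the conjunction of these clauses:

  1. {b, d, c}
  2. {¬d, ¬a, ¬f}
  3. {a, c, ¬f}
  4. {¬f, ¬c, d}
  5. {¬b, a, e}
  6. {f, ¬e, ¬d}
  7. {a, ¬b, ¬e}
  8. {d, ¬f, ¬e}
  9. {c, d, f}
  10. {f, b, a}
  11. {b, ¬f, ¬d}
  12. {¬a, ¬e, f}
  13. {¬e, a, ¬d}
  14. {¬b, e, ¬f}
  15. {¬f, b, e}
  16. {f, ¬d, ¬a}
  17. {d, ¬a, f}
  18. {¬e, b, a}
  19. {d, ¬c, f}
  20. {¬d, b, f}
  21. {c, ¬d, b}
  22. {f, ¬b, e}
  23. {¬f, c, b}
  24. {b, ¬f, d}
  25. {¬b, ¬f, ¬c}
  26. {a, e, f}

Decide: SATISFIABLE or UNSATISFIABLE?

UNSATISFIABLE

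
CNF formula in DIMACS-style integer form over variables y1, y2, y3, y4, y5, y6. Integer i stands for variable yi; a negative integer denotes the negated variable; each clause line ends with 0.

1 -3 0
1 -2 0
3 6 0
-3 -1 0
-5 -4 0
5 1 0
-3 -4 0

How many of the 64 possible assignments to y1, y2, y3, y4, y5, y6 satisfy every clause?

The models are:
  y1=0 y2=0 y3=0 y4=0 y5=1 y6=1
  y1=1 y2=0 y3=0 y4=0 y5=0 y6=1
  y1=1 y2=0 y3=0 y4=0 y5=1 y6=1
  y1=1 y2=0 y3=0 y4=1 y5=0 y6=1
  y1=1 y2=1 y3=0 y4=0 y5=0 y6=1
  y1=1 y2=1 y3=0 y4=0 y5=1 y6=1
  y1=1 y2=1 y3=0 y4=1 y5=0 y6=1
Count: 7.

7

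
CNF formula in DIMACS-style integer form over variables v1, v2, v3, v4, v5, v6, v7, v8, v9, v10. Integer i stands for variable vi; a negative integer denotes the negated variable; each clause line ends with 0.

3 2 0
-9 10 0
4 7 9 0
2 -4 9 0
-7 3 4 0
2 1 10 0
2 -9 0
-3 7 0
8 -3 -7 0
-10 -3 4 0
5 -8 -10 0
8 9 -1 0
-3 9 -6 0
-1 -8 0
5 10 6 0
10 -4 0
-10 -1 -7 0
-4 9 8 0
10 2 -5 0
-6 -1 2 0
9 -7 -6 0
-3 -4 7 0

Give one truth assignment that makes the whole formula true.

v1 = F, v2 = T, v3 = F, v4 = F, v5 = F, v6 = F, v7 = F, v8 = F, v9 = T, v10 = T

Check each clause:
  1. {v3, v2} — v2 is true.
  2. {v10, ¬v9} — v10 is true.
  3. {v9, v4, v7} — v9 is true.
  4. {v2, ¬v4, v9} — v9 is true.
  5. {v4, v3, ¬v7} — ¬v7 is true.
  6. {v10, v2, v1} — v2 is true.
  7. {v2, ¬v9} — v2 is true.
  8. {¬v3, v7} — ¬v3 is true.
  9. {¬v3, v8, ¬v7} — ¬v7 is true.
  10. {¬v3, v4, ¬v10} — ¬v3 is true.
  11. {¬v10, ¬v8, v5} — ¬v8 is true.
  12. {v9, v8, ¬v1} — v9 is true.
  13. {¬v3, v9, ¬v6} — v9 is true.
  14. {¬v8, ¬v1} — ¬v8 is true.
  15. {v10, v6, v5} — v10 is true.
  16. {¬v4, v10} — v10 is true.
  17. {¬v1, ¬v10, ¬v7} — ¬v7 is true.
  18. {v9, v8, ¬v4} — v9 is true.
  19. {v10, v2, ¬v5} — v2 is true.
  20. {¬v6, ¬v1, v2} — ¬v6 is true.
  21. {¬v6, ¬v7, v9} — v9 is true.
  22. {¬v3, v7, ¬v4} — ¬v4 is true.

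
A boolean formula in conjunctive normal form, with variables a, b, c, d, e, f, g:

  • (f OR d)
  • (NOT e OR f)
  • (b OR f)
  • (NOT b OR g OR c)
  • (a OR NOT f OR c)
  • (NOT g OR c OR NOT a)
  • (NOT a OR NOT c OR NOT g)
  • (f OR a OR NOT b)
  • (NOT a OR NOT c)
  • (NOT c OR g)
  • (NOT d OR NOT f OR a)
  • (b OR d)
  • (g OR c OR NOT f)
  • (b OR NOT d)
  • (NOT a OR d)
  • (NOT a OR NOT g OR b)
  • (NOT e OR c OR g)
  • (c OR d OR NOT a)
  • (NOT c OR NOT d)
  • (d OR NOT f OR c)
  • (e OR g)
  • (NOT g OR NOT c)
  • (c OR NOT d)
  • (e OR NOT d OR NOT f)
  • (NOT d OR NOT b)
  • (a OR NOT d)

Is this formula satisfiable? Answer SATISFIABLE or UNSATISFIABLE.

UNSATISFIABLE

c = True:
  propagation gives a=False, g=True; an empty clause results — contradiction.
c = False:
  propagation gives d=False, f=True; an empty clause results — contradiction.
Every branch closes, so no satisfying assignment exists.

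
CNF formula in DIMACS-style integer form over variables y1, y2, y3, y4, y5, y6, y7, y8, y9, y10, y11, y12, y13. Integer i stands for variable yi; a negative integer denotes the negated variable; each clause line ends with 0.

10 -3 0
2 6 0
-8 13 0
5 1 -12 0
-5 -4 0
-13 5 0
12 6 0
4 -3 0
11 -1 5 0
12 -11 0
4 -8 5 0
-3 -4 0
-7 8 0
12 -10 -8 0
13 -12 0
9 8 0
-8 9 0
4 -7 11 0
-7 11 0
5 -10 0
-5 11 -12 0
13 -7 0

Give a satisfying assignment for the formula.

Pure literal: y3 appears only negated; assign y3 = False.
y6 occurs only positively in the remaining clauses — set y6 = True.
Branch on y1: take y1 = True.
Branch on y4: take y4 = False.
For the remaining variables, y2 = False, y5 = True, y7 = False, y8 = True, y9 = True, y10 = False, y11 = True, y12 = True, y13 = True works.
Every clause has at least one true literal under this assignment.

y1=True  y2=False  y3=False  y4=False  y5=True  y6=True  y7=False  y8=True  y9=True  y10=False  y11=True  y12=True  y13=True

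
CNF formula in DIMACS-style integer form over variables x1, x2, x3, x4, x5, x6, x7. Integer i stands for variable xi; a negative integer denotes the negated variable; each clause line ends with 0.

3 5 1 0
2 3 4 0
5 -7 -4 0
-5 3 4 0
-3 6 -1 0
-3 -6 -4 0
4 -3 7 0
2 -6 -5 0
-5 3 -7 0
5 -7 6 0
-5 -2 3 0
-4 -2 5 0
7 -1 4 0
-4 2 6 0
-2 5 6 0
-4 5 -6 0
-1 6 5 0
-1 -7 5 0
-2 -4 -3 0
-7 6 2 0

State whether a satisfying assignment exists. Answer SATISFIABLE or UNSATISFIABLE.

SATISFIABLE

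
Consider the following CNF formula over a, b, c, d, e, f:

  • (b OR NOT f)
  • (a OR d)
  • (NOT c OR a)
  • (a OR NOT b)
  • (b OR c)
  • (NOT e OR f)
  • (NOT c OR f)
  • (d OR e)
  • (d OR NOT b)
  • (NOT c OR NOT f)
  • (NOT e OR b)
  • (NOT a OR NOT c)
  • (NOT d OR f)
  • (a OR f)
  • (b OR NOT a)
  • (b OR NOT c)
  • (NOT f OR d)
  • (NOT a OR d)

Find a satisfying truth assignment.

a = T, b = T, c = F, d = T, e = T, f = T

Branch on a: take a = True.
  then c is forced to False.
  then b is forced to True.
  then d is forced to True.
  then f is forced to True.
e is now unconstrained; take e = True.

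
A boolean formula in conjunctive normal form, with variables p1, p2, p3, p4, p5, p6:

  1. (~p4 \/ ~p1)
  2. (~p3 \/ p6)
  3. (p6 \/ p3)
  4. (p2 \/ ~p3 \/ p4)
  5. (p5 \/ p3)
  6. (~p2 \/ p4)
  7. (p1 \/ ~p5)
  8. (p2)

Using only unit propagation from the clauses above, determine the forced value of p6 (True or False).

True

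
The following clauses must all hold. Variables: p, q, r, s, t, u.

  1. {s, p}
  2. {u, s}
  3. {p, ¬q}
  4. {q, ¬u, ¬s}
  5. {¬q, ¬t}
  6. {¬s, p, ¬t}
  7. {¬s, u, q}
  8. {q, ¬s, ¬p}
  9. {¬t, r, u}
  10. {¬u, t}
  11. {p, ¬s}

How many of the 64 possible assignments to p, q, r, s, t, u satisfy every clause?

The models are:
  p=1 q=0 r=0 s=0 t=1 u=1
  p=1 q=0 r=1 s=0 t=1 u=1
  p=1 q=1 r=0 s=1 t=0 u=0
  p=1 q=1 r=1 s=1 t=0 u=0
Count: 4.

4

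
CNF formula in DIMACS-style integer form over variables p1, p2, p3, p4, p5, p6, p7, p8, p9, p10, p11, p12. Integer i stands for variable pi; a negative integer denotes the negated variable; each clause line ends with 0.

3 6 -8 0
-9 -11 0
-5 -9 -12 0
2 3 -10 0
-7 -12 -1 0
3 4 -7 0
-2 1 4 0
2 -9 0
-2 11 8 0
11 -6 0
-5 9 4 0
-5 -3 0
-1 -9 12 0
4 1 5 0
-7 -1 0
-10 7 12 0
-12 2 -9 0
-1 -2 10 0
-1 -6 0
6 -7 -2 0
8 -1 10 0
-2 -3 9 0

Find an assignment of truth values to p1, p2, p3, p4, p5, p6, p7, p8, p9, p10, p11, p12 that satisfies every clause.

p1=1, p2=0, p3=1, p4=1, p5=0, p6=0, p7=0, p8=0, p9=0, p10=1, p11=1, p12=1

Check each clause:
  1. (¬p8 ∨ p6 ∨ p3) — ¬p8 is true.
  2. (¬p11 ∨ ¬p9) — ¬p9 is true.
  3. (¬p9 ∨ ¬p5 ∨ ¬p12) — ¬p5 is true.
  4. (p2 ∨ p3 ∨ ¬p10) — p3 is true.
  5. (¬p7 ∨ ¬p12 ∨ ¬p1) — ¬p7 is true.
  6. (p3 ∨ p4 ∨ ¬p7) — ¬p7 is true.
  7. (p1 ∨ ¬p2 ∨ p4) — p1 is true.
  8. (¬p9 ∨ p2) — ¬p9 is true.
  9. (¬p2 ∨ p11 ∨ p8) — p11 is true.
  10. (p11 ∨ ¬p6) — ¬p6 is true.
  11. (p4 ∨ p9 ∨ ¬p5) — ¬p5 is true.
  12. (¬p3 ∨ ¬p5) — ¬p5 is true.
  13. (¬p9 ∨ p12 ∨ ¬p1) — p12 is true.
  14. (p1 ∨ p5 ∨ p4) — p1 is true.
  15. (¬p7 ∨ ¬p1) — ¬p7 is true.
  16. (p7 ∨ ¬p10 ∨ p12) — p12 is true.
  17. (p2 ∨ ¬p9 ∨ ¬p12) — ¬p9 is true.
  18. (p10 ∨ ¬p2 ∨ ¬p1) — p10 is true.
  19. (¬p6 ∨ ¬p1) — ¬p6 is true.
  20. (¬p2 ∨ ¬p7 ∨ p6) — ¬p7 is true.
  21. (p8 ∨ ¬p1 ∨ p10) — p10 is true.
  22. (p9 ∨ ¬p2 ∨ ¬p3) — ¬p2 is true.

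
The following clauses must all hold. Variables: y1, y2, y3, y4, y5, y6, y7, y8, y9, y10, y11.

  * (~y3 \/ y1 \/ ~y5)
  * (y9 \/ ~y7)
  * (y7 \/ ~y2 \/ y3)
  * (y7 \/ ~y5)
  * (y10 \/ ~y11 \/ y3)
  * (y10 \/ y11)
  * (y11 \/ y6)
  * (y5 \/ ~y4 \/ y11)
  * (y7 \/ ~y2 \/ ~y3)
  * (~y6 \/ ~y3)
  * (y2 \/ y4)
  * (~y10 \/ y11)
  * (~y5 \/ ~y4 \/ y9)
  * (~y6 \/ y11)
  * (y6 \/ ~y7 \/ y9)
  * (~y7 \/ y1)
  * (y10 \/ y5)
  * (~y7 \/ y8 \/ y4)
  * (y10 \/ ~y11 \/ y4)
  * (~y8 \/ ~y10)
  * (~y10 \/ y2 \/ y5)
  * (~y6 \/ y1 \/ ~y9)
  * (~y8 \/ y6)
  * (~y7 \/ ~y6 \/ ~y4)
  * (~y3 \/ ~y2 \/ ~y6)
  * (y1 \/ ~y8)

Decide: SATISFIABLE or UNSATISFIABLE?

SATISFIABLE

y1 occurs only positively in the remaining clauses — set y1 = True.
Set y2 = True and propagate.
Try y3 = True.
  then y7 is forced to True.
  then y9 is forced to True.
  then y6 is forced to False.
  then y11 is forced to True.
  then y8 is forced to False.
  then y4 is forced to True.
For the remaining variables, y5 = True, y10 = False works.
So y1=T, y2=T, y3=T, y4=T, y5=T, y6=F, y7=T, y8=F, y9=T, y10=F, y11=T is a satisfying assignment.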